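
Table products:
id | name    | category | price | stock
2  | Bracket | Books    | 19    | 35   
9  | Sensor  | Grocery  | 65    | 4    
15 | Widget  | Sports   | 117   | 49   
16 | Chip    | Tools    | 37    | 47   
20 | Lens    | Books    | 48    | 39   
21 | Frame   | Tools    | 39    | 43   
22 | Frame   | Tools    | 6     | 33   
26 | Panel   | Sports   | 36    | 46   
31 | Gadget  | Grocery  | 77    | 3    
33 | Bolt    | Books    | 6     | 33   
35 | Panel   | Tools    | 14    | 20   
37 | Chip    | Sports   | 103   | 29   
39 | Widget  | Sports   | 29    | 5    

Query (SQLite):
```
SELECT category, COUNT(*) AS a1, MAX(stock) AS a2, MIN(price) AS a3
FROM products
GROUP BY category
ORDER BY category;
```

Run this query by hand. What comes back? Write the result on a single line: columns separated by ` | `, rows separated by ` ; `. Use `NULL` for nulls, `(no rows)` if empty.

Books | 3 | 39 | 6 ; Grocery | 2 | 4 | 65 ; Sports | 4 | 49 | 29 ; Tools | 4 | 47 | 6

Group products by category.
Per group compute: COUNT(*), MAX(stock), MIN(price).
  Books: ids {2, 20, 33} → COUNT(*)=3, MAX(stock)=39, MIN(price)=6
  Grocery: ids {9, 31} → COUNT(*)=2, MAX(stock)=4, MIN(price)=65
  Sports: ids {15, 26, 37, 39} → COUNT(*)=4, MAX(stock)=49, MIN(price)=29
  Tools: ids {16, 21, 22, 35} → COUNT(*)=4, MAX(stock)=47, MIN(price)=6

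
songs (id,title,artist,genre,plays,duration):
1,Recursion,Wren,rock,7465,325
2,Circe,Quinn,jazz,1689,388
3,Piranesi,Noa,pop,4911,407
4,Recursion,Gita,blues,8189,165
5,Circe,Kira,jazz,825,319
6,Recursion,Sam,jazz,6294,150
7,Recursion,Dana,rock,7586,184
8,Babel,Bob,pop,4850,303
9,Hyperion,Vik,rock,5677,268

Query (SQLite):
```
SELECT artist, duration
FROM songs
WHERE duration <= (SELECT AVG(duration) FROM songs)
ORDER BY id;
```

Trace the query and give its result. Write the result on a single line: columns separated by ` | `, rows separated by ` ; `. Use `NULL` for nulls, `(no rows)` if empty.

Gita | 165 ; Sam | 150 ; Dana | 184 ; Vik | 268

Scalar subquery: AVG(duration) over all songs rows = 278.777778 (≈; comparison uses full precision).
Keep rows where duration <= that value.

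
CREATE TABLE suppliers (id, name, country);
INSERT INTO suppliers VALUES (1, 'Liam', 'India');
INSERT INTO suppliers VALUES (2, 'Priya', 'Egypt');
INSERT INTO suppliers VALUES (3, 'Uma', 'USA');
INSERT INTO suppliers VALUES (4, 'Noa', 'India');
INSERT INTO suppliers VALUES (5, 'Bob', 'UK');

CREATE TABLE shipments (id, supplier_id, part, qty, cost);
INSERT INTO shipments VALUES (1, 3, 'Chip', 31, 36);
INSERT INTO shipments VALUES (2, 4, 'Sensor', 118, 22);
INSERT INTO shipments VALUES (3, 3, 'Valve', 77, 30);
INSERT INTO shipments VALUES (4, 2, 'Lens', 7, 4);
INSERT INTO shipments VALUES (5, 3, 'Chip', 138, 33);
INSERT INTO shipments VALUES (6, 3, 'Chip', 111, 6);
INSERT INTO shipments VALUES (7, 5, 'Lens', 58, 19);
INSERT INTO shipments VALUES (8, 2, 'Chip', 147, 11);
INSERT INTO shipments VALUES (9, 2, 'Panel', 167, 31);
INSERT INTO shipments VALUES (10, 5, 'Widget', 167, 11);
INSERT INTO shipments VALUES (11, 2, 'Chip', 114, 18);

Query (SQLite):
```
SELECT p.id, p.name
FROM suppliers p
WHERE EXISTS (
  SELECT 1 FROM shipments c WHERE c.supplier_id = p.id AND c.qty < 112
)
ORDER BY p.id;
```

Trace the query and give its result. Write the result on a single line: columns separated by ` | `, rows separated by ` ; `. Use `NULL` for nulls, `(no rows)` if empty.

For each suppliers row, check whether any shipments with matching supplier_id has qty < 112.
Keep rows where that is true.

2 | Priya ; 3 | Uma ; 5 | Bob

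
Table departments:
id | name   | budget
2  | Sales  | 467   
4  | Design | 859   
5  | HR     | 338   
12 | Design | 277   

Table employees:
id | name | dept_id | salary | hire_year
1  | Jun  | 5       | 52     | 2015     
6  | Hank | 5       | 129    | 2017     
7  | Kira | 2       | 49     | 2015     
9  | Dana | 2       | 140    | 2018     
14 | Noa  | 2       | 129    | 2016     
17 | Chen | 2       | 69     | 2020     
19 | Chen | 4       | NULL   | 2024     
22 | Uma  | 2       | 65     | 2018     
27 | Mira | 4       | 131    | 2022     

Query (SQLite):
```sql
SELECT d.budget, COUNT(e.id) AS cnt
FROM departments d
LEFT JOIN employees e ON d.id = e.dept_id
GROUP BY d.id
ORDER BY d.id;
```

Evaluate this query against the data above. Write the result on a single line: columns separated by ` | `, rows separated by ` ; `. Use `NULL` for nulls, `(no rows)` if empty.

LEFT JOIN keeps every departments row; unmatched ones get NULL for employees columns.
Group by departments.id and compute COUNT(e.id). COUNT(col) of an all-NULL group is 0.
  2: ids {7, 9, 14, 17, 22} → COUNT(e.id)=5
  4: ids {19, 27} → COUNT(e.id)=2
  5: ids {1, 6} → COUNT(e.id)=2
  12: ids {—} → COUNT(e.id)=0

467 | 5 ; 859 | 2 ; 338 | 2 ; 277 | 0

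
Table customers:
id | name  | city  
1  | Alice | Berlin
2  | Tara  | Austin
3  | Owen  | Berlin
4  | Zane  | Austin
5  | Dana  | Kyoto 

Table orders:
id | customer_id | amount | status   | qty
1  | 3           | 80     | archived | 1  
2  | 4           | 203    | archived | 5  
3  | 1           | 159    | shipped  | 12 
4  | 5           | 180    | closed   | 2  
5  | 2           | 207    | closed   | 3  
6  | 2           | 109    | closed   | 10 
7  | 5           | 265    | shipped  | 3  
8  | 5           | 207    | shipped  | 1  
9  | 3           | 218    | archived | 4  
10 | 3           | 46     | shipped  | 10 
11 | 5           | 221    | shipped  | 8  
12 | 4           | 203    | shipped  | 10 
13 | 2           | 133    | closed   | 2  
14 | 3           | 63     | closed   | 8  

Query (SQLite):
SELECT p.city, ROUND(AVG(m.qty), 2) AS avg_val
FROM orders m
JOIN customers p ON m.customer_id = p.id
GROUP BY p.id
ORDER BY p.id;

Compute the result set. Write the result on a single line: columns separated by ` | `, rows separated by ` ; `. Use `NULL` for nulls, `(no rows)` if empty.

Berlin | 12 ; Austin | 5 ; Berlin | 5.75 ; Austin | 7.5 ; Kyoto | 3.5

Join each orders row to its customers via customer_id.
Group joined rows by customers.id; compute ROUND(AVG(m.qty), 2) per group.
  1: ids {3} → ROUND(AVG(m.qty), 2)=12
  2: ids {5, 6, 13} → ROUND(AVG(m.qty), 2)=5
  3: ids {1, 9, 10, 14} → ROUND(AVG(m.qty), 2)=5.75
  4: ids {2, 12} → ROUND(AVG(m.qty), 2)=7.5
  5: ids {4, 7, 8, 11} → ROUND(AVG(m.qty), 2)=3.5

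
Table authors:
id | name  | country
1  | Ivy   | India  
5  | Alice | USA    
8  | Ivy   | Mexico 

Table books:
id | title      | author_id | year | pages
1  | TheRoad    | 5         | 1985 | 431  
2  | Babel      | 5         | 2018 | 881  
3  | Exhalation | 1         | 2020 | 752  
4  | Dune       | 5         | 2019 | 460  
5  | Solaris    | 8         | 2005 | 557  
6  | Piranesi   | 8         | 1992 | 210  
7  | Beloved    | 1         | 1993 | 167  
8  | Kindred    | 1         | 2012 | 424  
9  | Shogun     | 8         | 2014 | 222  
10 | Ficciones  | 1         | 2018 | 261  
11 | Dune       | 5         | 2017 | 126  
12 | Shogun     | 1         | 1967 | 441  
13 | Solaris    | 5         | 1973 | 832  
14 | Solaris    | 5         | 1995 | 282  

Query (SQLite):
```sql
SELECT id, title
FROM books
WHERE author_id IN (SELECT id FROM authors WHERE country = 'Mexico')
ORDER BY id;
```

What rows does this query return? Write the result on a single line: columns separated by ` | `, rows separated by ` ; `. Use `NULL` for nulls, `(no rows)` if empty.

Inner query: authors.id where country = 'Mexico'.
Outer: keep books rows whose author_id is in that set.
Inner query → {8}

5 | Solaris ; 6 | Piranesi ; 9 | Shogun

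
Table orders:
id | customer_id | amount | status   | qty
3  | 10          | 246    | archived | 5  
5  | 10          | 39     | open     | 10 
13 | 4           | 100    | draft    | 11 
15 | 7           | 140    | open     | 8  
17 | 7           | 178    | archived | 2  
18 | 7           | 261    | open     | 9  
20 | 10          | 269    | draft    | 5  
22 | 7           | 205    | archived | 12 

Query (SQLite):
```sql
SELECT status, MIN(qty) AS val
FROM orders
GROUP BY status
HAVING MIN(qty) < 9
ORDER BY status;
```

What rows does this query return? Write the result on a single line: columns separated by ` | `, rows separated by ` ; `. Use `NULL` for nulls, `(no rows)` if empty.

Partition orders by status; compute MIN(qty) within each group.
HAVING: keep groups where MIN(qty) < 9.
  archived: ids {3, 17, 22} → MIN(qty)=2
  draft: ids {13, 20} → MIN(qty)=5
  open: ids {5, 15, 18} → MIN(qty)=8

archived | 2 ; draft | 5 ; open | 8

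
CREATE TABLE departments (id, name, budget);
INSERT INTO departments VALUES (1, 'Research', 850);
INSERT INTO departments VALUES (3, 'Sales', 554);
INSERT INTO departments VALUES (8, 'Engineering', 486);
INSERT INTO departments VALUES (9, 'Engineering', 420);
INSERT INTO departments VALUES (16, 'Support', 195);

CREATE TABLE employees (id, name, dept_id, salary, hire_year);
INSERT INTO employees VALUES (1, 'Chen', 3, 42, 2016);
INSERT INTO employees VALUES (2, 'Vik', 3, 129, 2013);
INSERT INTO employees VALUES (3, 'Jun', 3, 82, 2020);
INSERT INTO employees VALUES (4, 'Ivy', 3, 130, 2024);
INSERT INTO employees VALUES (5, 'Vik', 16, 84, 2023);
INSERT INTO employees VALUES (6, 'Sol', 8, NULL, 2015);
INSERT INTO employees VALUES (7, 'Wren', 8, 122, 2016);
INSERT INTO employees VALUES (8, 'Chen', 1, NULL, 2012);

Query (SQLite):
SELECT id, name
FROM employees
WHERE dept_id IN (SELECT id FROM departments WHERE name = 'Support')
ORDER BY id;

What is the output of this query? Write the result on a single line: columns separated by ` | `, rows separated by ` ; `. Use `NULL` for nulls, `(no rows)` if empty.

Inner query: departments.id where name = 'Support'.
Outer: keep employees rows whose dept_id is in that set.
Inner query → {16}

5 | Vik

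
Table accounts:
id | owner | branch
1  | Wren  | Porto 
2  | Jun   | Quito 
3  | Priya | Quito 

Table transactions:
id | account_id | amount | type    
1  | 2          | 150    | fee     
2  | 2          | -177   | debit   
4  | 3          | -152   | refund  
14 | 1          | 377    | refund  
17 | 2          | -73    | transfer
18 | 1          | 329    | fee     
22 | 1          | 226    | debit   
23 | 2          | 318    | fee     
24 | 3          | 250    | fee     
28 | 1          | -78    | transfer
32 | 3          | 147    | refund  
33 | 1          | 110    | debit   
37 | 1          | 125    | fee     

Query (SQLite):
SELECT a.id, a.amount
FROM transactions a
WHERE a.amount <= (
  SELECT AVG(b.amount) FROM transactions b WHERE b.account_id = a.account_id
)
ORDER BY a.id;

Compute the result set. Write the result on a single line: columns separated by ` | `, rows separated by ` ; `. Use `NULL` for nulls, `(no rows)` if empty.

For each transactions row a, compute AVG(amount) over rows sharing a.account_id.
Keep row a if a.amount <= that per-group AVG.
  account_id=1: AVG(amount) = 181.5
  account_id=2: AVG(amount) = 54.5
  account_id=3: AVG(amount) = 81.666667

2 | -177 ; 4 | -152 ; 17 | -73 ; 28 | -78 ; 33 | 110 ; 37 | 125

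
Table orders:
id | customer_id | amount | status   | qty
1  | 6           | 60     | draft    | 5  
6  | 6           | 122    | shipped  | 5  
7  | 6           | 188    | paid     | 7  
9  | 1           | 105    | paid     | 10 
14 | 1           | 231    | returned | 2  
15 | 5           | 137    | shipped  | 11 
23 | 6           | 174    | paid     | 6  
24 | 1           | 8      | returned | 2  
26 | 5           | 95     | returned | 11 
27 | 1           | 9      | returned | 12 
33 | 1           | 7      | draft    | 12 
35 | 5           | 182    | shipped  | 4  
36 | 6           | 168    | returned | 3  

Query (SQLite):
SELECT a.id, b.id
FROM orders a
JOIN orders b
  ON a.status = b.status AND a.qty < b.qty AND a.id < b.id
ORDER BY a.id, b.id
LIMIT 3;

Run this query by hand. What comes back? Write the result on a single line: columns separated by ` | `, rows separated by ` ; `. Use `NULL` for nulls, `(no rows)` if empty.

Pairs (a,b) with same status, a.qty < b.qty, a.id < b.id.
status groups: draft:{1,33} paid:{7,9,23} returned:{14,24,26,27,36} shipped:{6,15,35}
Ordered by (a.id, b.id); first 3.

1 | 33 ; 6 | 15 ; 7 | 9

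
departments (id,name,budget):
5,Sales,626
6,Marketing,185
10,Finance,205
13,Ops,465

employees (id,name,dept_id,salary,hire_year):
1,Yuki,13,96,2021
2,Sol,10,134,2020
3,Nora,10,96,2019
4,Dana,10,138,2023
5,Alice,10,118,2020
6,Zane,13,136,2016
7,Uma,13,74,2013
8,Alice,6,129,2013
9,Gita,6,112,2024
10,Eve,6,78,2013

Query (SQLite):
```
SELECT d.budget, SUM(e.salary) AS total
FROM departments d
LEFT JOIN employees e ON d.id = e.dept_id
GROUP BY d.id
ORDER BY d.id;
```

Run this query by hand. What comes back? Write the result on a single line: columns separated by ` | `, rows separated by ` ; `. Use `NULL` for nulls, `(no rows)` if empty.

LEFT JOIN keeps every departments row; unmatched ones get NULL for employees columns.
Group by departments.id and compute SUM(e.salary). SUM over an all-NULL group is NULL.
  5: ids {—} → SUM(e.salary)=NULL
  6: ids {8, 9, 10} → SUM(e.salary)=319
  10: ids {2, 3, 4, 5} → SUM(e.salary)=486
  13: ids {1, 6, 7} → SUM(e.salary)=306

626 | NULL ; 185 | 319 ; 205 | 486 ; 465 | 306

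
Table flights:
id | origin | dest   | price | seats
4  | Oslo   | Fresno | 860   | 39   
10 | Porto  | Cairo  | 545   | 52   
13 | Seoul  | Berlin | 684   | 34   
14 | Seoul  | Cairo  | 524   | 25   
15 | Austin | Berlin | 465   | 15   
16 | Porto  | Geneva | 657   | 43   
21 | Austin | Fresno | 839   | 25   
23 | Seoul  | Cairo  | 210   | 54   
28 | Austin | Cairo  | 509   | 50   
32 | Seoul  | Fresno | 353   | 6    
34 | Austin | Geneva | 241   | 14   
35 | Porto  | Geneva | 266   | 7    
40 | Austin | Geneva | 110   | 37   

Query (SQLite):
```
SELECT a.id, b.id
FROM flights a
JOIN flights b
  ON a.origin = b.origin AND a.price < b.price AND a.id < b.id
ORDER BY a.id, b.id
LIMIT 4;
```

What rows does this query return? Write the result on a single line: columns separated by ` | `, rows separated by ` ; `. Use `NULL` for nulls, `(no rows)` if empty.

10 | 16 ; 15 | 21 ; 15 | 28 ; 23 | 32

Pairs (a,b) with same origin, a.price < b.price, a.id < b.id.
origin groups: Austin:{15,21,28,34,40} Oslo:{4} Porto:{10,16,35} Seoul:{13,14,23,32}
Ordered by (a.id, b.id); first 4.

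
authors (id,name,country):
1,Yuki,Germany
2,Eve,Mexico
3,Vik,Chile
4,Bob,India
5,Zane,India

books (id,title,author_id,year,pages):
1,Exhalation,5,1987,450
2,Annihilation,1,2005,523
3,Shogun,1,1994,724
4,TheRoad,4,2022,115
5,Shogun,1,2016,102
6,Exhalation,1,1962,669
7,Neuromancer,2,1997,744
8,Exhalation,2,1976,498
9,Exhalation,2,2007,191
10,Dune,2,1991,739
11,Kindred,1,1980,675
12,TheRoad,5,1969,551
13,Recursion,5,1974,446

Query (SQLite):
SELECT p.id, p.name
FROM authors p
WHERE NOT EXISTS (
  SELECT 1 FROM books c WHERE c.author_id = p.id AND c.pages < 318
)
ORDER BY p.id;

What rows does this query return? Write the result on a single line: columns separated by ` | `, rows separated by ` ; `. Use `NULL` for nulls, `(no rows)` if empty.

For each authors row, check whether any books with matching author_id has pages < 318.
Keep rows where that is false.

3 | Vik ; 5 | Zane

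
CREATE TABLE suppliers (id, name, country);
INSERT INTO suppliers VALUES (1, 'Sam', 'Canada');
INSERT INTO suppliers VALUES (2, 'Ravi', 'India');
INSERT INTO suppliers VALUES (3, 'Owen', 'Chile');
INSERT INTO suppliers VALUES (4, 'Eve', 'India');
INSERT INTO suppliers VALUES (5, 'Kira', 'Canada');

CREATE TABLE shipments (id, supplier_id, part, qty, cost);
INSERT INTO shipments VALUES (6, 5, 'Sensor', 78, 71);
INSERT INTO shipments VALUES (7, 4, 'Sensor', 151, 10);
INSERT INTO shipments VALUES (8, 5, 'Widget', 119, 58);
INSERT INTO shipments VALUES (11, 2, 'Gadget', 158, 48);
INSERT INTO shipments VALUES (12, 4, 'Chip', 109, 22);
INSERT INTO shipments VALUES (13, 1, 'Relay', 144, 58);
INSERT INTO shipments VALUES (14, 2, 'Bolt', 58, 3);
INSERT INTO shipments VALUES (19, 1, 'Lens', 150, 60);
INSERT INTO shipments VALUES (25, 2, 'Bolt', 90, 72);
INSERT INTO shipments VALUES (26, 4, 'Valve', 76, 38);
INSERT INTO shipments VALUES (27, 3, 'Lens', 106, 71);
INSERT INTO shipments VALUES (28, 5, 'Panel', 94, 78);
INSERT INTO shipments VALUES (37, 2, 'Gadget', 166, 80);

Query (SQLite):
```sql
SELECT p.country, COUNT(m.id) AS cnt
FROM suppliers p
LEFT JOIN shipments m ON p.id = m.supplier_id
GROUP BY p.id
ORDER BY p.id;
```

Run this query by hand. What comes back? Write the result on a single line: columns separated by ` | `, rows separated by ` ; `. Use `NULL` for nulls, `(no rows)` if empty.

Canada | 2 ; India | 4 ; Chile | 1 ; India | 3 ; Canada | 3

LEFT JOIN keeps every suppliers row; unmatched ones get NULL for shipments columns.
Group by suppliers.id and compute COUNT(m.id). COUNT(col) of an all-NULL group is 0.
  1: ids {13, 19} → COUNT(m.id)=2
  2: ids {11, 14, 25, 37} → COUNT(m.id)=4
  3: ids {27} → COUNT(m.id)=1
  4: ids {7, 12, 26} → COUNT(m.id)=3
  5: ids {6, 8, 28} → COUNT(m.id)=3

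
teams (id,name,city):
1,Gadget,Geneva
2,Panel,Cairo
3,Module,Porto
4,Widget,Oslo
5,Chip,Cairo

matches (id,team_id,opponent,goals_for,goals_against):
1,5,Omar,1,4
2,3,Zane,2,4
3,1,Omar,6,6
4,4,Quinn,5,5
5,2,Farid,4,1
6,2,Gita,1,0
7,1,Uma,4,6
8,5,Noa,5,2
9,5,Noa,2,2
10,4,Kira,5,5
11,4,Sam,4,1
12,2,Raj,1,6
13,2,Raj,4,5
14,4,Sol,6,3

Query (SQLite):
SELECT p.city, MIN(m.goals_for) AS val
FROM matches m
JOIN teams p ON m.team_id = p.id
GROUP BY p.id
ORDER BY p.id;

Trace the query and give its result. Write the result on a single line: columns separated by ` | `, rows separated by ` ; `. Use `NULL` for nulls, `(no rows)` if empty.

Geneva | 4 ; Cairo | 1 ; Porto | 2 ; Oslo | 4 ; Cairo | 1

Join each matches row to its teams via team_id.
Group joined rows by teams.id; compute MIN(m.goals_for) per group.
  1: ids {3, 7} → MIN(m.goals_for)=4
  2: ids {5, 6, 12, 13} → MIN(m.goals_for)=1
  3: ids {2} → MIN(m.goals_for)=2
  4: ids {4, 10, 11, 14} → MIN(m.goals_for)=4
  5: ids {1, 8, 9} → MIN(m.goals_for)=1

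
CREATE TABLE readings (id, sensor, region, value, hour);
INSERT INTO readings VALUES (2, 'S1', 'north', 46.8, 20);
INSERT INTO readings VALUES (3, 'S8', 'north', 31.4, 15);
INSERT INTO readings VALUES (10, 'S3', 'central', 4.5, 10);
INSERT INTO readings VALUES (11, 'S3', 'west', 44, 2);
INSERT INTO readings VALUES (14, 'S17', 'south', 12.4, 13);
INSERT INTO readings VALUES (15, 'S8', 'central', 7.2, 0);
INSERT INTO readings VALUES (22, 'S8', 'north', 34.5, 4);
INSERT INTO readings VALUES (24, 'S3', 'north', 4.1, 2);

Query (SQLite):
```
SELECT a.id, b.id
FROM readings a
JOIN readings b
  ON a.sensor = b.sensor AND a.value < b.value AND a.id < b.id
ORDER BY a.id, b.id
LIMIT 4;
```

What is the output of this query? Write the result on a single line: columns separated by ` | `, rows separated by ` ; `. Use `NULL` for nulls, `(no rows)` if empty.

Pairs (a,b) with same sensor, a.value < b.value, a.id < b.id.
sensor groups: S1:{2} S17:{14} S3:{10,11,24} S8:{3,15,22}
Ordered by (a.id, b.id); first 4.

3 | 22 ; 10 | 11 ; 15 | 22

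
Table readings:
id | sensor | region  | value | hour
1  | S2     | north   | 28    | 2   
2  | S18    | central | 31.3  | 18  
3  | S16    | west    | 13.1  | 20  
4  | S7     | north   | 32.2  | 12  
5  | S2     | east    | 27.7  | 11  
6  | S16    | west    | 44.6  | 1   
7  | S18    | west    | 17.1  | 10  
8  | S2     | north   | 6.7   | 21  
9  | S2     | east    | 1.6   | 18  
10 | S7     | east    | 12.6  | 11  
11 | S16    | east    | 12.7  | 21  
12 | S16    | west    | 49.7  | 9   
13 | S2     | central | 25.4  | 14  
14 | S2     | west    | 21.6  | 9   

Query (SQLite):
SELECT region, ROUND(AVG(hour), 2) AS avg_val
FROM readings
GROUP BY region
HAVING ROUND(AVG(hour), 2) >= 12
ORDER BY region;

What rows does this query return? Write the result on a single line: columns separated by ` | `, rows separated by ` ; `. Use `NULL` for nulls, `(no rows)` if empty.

central | 16 ; east | 15.25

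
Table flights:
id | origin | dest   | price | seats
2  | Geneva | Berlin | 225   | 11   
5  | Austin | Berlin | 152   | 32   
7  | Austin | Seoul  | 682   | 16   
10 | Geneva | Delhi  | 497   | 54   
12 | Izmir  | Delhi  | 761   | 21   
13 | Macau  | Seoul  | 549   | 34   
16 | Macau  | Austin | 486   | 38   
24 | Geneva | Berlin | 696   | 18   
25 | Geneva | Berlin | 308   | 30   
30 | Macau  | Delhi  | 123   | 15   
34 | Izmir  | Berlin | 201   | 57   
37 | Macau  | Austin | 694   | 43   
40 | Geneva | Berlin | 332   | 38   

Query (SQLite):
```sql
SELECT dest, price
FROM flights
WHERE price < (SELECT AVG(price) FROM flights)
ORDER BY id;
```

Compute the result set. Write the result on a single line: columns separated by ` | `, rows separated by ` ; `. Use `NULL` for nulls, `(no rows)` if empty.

Scalar subquery: AVG(price) over all flights rows = 438.923077 (≈; comparison uses full precision).
Keep rows where price < that value.

Berlin | 225 ; Berlin | 152 ; Berlin | 308 ; Delhi | 123 ; Berlin | 201 ; Berlin | 332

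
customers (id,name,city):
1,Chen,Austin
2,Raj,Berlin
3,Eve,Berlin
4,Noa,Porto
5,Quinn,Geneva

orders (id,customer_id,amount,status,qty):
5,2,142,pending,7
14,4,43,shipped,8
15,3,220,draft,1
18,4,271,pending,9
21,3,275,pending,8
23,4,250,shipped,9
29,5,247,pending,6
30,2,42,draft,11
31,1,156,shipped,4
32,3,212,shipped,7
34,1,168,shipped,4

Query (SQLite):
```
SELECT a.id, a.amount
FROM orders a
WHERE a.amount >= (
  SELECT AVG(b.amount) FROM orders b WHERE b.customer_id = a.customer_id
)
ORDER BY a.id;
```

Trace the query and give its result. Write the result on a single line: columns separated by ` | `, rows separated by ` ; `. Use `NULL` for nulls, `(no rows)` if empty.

For each orders row a, compute AVG(amount) over rows sharing a.customer_id.
Keep row a if a.amount >= that per-group AVG.
  customer_id=1: AVG(amount) = 162.0
  customer_id=2: AVG(amount) = 92.0
  customer_id=3: AVG(amount) = 235.666667
  customer_id=4: AVG(amount) = 188.0
  customer_id=5: AVG(amount) = 247.0

5 | 142 ; 18 | 271 ; 21 | 275 ; 23 | 250 ; 29 | 247 ; 34 | 168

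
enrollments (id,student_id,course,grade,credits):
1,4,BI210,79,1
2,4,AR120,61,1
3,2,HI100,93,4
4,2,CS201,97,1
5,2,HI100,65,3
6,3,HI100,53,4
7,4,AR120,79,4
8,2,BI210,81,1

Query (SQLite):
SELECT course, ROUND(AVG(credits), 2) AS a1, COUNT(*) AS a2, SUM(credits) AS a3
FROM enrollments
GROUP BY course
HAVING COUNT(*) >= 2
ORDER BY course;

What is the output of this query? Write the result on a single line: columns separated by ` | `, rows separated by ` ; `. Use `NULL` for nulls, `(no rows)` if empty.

AR120 | 2.5 | 2 | 5 ; BI210 | 1 | 2 | 2 ; HI100 | 3.67 | 3 | 11

Group enrollments by course.
Per group compute: ROUND(AVG(credits), 2), COUNT(*), SUM(credits).
HAVING: drop groups with fewer than 2 rows.
  AR120: ids {2, 7} → ROUND(AVG(credits), 2)=2.5, COUNT(*)=2, SUM(credits)=5
  BI210: ids {1, 8} → ROUND(AVG(credits), 2)=1, COUNT(*)=2, SUM(credits)=2
  CS201: ids {4} → ROUND(AVG(credits), 2)=1, COUNT(*)=1, SUM(credits)=1
  HI100: ids {3, 5, 6} → ROUND(AVG(credits), 2)=3.67, COUNT(*)=3, SUM(credits)=11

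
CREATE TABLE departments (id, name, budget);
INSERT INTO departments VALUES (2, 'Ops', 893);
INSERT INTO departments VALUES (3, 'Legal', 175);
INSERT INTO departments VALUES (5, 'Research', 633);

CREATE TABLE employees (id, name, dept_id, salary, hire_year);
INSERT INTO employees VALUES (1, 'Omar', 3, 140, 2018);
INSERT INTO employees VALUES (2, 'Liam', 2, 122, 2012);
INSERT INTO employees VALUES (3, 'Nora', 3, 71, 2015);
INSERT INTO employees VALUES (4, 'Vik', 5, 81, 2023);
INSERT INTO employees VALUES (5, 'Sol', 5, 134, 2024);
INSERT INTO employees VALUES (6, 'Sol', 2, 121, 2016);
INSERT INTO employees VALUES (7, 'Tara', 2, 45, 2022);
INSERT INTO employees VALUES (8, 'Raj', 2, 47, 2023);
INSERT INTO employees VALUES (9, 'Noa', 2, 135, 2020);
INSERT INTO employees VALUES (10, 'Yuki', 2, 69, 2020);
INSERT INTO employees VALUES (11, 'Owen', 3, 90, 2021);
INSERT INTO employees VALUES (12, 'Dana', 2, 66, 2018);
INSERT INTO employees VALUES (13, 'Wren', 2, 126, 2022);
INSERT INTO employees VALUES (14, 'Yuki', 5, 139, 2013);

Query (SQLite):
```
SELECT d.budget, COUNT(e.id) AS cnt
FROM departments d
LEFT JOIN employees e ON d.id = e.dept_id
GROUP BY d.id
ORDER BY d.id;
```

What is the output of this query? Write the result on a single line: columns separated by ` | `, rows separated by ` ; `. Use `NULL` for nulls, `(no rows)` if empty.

893 | 8 ; 175 | 3 ; 633 | 3

LEFT JOIN keeps every departments row; unmatched ones get NULL for employees columns.
Group by departments.id and compute COUNT(e.id). COUNT(col) of an all-NULL group is 0.
  2: ids {2, 6, 7, 8, 9, 10, 12, 13} → COUNT(e.id)=8
  3: ids {1, 3, 11} → COUNT(e.id)=3
  5: ids {4, 5, 14} → COUNT(e.id)=3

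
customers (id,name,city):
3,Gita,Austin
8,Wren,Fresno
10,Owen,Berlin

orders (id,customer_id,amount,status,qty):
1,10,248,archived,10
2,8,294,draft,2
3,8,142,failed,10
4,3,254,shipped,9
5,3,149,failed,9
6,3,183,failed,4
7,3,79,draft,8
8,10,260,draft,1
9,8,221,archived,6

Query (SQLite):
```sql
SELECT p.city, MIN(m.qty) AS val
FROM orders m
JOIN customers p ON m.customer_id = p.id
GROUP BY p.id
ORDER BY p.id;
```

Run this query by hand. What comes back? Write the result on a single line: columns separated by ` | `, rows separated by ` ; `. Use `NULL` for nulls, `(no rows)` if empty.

Austin | 4 ; Fresno | 2 ; Berlin | 1

Join each orders row to its customers via customer_id.
Group joined rows by customers.id; compute MIN(m.qty) per group.
  3: ids {4, 5, 6, 7} → MIN(m.qty)=4
  8: ids {2, 3, 9} → MIN(m.qty)=2
  10: ids {1, 8} → MIN(m.qty)=1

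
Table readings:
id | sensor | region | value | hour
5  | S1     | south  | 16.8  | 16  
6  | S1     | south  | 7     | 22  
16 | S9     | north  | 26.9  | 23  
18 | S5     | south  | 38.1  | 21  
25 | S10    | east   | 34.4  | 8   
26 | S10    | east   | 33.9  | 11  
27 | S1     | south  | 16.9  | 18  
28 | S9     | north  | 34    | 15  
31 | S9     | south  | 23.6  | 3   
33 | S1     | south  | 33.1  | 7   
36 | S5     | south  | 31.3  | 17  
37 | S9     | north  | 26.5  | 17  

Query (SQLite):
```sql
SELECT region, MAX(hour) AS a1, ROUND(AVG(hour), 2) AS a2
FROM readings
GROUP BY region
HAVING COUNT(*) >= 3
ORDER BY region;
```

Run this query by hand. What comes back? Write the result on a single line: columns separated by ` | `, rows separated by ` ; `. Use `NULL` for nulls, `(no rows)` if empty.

Group readings by region.
Per group compute: MAX(hour), ROUND(AVG(hour), 2).
HAVING: drop groups with fewer than 3 rows.
  east: ids {25, 26} → MAX(hour)=11, ROUND(AVG(hour), 2)=9.5
  north: ids {16, 28, 37} → MAX(hour)=23, ROUND(AVG(hour), 2)=18.33
  south: ids {5, 6, 18, 27, 31, 33, 36} → MAX(hour)=22, ROUND(AVG(hour), 2)=14.86

north | 23 | 18.33 ; south | 22 | 14.86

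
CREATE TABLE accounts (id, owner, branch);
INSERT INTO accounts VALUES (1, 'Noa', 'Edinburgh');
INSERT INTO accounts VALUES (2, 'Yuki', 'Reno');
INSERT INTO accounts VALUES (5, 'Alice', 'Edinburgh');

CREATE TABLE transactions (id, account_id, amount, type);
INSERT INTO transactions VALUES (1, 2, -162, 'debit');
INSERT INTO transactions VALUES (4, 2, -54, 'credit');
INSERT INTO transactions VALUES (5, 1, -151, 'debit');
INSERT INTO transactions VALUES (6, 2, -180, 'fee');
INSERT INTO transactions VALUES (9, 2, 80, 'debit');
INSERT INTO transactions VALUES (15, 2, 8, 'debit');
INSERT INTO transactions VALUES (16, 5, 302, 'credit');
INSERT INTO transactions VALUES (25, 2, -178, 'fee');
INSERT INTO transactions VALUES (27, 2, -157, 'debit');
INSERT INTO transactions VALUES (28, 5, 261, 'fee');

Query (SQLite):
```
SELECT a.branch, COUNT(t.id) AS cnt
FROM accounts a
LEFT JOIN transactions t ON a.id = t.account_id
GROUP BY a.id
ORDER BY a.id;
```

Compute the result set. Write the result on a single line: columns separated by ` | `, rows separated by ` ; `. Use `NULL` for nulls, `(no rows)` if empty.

Edinburgh | 1 ; Reno | 7 ; Edinburgh | 2

LEFT JOIN keeps every accounts row; unmatched ones get NULL for transactions columns.
Group by accounts.id and compute COUNT(t.id). COUNT(col) of an all-NULL group is 0.
  1: ids {5} → COUNT(t.id)=1
  2: ids {1, 4, 6, 9, 15, 25, 27} → COUNT(t.id)=7
  5: ids {16, 28} → COUNT(t.id)=2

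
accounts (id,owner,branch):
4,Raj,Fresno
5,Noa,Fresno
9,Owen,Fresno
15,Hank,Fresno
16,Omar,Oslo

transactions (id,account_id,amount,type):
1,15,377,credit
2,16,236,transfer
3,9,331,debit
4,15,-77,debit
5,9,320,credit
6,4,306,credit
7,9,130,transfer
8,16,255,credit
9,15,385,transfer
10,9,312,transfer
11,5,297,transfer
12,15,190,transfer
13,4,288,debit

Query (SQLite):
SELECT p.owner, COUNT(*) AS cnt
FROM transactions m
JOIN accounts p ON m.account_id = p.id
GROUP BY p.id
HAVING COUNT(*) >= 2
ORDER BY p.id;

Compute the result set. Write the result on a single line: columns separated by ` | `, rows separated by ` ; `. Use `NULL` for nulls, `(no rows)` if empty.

Raj | 2 ; Owen | 4 ; Hank | 4 ; Omar | 2

Join each transactions row to its accounts via account_id.
Group joined rows by accounts.id; compute COUNT(*) per group.
HAVING: keep groups with count ≥ 2.
  4: ids {6, 13} → COUNT(*)=2
  5: ids {11} → COUNT(*)=1
  9: ids {3, 5, 7, 10} → COUNT(*)=4
  15: ids {1, 4, 9, 12} → COUNT(*)=4
  16: ids {2, 8} → COUNT(*)=2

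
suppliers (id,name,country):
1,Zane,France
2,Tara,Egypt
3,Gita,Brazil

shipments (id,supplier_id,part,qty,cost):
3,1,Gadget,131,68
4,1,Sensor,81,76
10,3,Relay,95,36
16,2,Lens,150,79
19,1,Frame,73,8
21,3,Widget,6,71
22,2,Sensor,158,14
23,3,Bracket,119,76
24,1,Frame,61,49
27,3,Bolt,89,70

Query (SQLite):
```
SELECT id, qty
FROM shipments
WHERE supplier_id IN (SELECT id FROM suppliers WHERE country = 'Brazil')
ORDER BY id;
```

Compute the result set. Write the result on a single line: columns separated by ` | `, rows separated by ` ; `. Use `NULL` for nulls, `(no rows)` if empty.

Inner query: suppliers.id where country = 'Brazil'.
Outer: keep shipments rows whose supplier_id is in that set.
Inner query → {3}

10 | 95 ; 21 | 6 ; 23 | 119 ; 27 | 89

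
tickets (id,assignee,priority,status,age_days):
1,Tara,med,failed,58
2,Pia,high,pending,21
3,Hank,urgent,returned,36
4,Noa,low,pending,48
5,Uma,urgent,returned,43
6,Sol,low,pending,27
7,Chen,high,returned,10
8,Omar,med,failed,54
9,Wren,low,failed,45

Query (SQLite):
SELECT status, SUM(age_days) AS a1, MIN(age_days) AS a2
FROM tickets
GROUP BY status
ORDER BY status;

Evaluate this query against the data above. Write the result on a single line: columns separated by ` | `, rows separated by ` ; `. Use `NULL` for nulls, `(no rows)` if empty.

Group tickets by status.
Per group compute: SUM(age_days), MIN(age_days).
  failed: ids {1, 8, 9} → SUM(age_days)=157, MIN(age_days)=45
  pending: ids {2, 4, 6} → SUM(age_days)=96, MIN(age_days)=21
  returned: ids {3, 5, 7} → SUM(age_days)=89, MIN(age_days)=10

failed | 157 | 45 ; pending | 96 | 21 ; returned | 89 | 10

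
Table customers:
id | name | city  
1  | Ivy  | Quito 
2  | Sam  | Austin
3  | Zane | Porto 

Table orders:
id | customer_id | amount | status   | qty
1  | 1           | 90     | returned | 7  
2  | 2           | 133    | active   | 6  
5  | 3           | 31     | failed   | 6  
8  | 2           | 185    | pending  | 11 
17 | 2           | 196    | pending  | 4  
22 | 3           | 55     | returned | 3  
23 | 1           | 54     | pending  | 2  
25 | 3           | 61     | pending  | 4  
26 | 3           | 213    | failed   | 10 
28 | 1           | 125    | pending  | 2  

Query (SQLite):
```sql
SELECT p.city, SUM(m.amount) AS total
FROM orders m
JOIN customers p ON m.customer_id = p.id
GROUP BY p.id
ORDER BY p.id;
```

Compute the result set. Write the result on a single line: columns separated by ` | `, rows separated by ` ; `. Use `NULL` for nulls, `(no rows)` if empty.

Quito | 269 ; Austin | 514 ; Porto | 360

Join each orders row to its customers via customer_id.
Group joined rows by customers.id; compute SUM(m.amount) per group.
  1: ids {1, 23, 28} → SUM(m.amount)=269
  2: ids {2, 8, 17} → SUM(m.amount)=514
  3: ids {5, 22, 25, 26} → SUM(m.amount)=360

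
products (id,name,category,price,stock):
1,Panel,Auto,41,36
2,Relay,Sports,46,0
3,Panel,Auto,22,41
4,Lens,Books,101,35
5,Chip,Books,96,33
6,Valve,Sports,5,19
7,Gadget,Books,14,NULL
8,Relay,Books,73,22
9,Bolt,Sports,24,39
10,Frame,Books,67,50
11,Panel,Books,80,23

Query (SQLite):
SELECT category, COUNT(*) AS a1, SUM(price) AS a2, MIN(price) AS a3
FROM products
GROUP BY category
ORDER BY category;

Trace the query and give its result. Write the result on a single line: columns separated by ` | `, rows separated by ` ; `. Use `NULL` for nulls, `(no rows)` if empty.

Group products by category.
Per group compute: COUNT(*), SUM(price), MIN(price).
  Auto: ids {1, 3} → COUNT(*)=2, SUM(price)=63, MIN(price)=22
  Books: ids {4, 5, 7, 8, 10, 11} → COUNT(*)=6, SUM(price)=431, MIN(price)=14
  Sports: ids {2, 6, 9} → COUNT(*)=3, SUM(price)=75, MIN(price)=5

Auto | 2 | 63 | 22 ; Books | 6 | 431 | 14 ; Sports | 3 | 75 | 5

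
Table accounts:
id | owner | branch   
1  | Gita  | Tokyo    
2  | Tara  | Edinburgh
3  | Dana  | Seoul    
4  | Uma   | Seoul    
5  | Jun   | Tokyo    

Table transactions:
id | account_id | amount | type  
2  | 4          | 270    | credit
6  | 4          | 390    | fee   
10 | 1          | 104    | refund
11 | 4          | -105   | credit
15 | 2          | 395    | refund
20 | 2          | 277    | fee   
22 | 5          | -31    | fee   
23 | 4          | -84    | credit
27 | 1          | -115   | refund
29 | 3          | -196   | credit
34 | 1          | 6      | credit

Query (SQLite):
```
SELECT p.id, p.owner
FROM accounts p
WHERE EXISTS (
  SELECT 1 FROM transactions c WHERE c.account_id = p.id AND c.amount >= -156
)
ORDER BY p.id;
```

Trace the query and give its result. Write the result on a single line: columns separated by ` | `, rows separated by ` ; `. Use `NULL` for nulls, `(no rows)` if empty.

1 | Gita ; 2 | Tara ; 4 | Uma ; 5 | Jun

For each accounts row, check whether any transactions with matching account_id has amount >= -156.
Keep rows where that is true.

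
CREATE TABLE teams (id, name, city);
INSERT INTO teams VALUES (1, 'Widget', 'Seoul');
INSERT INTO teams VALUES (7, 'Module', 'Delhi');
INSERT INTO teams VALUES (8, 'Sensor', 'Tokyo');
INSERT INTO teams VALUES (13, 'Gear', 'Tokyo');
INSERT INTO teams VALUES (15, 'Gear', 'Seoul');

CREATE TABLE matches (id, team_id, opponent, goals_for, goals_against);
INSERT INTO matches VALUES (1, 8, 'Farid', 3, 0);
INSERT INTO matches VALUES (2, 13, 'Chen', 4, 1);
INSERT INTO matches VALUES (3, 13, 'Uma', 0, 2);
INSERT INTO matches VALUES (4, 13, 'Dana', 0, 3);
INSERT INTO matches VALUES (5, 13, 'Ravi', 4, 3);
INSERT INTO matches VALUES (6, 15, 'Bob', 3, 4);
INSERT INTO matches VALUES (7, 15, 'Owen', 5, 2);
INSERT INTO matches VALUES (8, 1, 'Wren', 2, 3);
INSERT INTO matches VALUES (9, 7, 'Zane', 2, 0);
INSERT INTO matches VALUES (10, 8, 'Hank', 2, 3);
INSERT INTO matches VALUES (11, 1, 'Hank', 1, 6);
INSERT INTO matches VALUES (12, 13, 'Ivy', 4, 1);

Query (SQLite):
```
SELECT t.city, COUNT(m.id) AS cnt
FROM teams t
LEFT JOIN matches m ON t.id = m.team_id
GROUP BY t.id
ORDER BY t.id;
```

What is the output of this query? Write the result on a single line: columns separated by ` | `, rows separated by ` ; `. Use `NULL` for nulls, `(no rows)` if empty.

Seoul | 2 ; Delhi | 1 ; Tokyo | 2 ; Tokyo | 5 ; Seoul | 2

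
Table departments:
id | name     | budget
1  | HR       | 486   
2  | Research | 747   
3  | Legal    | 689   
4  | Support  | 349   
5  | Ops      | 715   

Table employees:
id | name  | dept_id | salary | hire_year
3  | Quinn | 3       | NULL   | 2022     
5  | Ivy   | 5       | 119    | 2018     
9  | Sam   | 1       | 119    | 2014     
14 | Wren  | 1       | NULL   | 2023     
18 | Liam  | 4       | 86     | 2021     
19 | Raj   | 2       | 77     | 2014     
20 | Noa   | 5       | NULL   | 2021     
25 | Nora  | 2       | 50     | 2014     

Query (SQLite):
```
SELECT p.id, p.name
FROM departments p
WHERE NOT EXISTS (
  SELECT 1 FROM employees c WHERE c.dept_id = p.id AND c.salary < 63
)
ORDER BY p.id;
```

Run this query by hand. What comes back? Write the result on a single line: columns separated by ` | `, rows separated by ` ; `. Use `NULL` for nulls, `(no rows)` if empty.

For each departments row, check whether any employees with matching dept_id has salary < 63.
Keep rows where that is false.

1 | HR ; 3 | Legal ; 4 | Support ; 5 | Ops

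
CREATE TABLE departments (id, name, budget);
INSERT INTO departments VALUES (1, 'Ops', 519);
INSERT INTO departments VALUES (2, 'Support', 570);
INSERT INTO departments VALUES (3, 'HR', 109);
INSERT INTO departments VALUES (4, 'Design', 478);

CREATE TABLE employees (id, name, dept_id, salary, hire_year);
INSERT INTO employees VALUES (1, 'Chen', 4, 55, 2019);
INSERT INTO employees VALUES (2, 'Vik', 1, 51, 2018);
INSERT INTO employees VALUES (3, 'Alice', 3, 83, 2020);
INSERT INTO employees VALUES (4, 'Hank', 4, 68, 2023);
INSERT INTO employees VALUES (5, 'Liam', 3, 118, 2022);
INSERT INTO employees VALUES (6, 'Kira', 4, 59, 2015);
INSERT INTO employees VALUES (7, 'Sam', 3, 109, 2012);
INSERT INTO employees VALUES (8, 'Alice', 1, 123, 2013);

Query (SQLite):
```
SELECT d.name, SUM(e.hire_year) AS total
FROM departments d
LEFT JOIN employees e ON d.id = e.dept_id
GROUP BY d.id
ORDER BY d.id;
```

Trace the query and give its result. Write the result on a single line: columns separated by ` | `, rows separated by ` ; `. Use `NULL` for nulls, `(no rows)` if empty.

Ops | 4031 ; Support | NULL ; HR | 6054 ; Design | 6057

LEFT JOIN keeps every departments row; unmatched ones get NULL for employees columns.
Group by departments.id and compute SUM(e.hire_year). SUM over an all-NULL group is NULL.
  1: ids {2, 8} → SUM(e.hire_year)=4031
  2: ids {—} → SUM(e.hire_year)=NULL
  3: ids {3, 5, 7} → SUM(e.hire_year)=6054
  4: ids {1, 4, 6} → SUM(e.hire_year)=6057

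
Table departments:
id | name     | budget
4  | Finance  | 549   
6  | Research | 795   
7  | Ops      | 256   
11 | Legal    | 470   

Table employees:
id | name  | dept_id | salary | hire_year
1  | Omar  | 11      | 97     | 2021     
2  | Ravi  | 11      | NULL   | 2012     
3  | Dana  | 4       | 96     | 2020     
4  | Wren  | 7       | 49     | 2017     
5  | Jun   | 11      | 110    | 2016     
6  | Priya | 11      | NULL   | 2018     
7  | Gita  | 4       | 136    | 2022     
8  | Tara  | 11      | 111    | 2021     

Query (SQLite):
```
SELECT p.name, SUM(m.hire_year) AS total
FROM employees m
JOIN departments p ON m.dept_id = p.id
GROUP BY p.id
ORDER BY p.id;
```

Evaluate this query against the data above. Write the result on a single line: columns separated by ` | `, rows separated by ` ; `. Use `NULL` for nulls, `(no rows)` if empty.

Finance | 4042 ; Ops | 2017 ; Legal | 10088

Join each employees row to its departments via dept_id.
Group joined rows by departments.id; compute SUM(m.hire_year) per group.
  4: ids {3, 7} → SUM(m.hire_year)=4042
  7: ids {4} → SUM(m.hire_year)=2017
  11: ids {1, 2, 5, 6, 8} → SUM(m.hire_year)=10088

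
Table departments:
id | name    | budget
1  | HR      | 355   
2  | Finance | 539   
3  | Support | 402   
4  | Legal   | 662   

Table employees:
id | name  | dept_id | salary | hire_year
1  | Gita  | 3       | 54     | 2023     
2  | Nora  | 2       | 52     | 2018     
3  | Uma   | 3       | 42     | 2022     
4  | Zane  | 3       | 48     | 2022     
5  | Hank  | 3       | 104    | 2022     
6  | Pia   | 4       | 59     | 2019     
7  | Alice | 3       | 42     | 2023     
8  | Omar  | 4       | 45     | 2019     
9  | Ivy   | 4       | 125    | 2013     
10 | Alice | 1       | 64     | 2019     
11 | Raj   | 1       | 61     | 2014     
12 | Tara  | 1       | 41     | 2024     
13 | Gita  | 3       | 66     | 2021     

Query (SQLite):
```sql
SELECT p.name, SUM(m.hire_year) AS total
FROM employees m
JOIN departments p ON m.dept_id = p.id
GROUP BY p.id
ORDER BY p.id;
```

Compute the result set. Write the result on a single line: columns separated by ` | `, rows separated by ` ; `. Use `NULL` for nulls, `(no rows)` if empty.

HR | 6057 ; Finance | 2018 ; Support | 12133 ; Legal | 6051

Join each employees row to its departments via dept_id.
Group joined rows by departments.id; compute SUM(m.hire_year) per group.
  1: ids {10, 11, 12} → SUM(m.hire_year)=6057
  2: ids {2} → SUM(m.hire_year)=2018
  3: ids {1, 3, 4, 5, 7, 13} → SUM(m.hire_year)=12133
  4: ids {6, 8, 9} → SUM(m.hire_year)=6051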